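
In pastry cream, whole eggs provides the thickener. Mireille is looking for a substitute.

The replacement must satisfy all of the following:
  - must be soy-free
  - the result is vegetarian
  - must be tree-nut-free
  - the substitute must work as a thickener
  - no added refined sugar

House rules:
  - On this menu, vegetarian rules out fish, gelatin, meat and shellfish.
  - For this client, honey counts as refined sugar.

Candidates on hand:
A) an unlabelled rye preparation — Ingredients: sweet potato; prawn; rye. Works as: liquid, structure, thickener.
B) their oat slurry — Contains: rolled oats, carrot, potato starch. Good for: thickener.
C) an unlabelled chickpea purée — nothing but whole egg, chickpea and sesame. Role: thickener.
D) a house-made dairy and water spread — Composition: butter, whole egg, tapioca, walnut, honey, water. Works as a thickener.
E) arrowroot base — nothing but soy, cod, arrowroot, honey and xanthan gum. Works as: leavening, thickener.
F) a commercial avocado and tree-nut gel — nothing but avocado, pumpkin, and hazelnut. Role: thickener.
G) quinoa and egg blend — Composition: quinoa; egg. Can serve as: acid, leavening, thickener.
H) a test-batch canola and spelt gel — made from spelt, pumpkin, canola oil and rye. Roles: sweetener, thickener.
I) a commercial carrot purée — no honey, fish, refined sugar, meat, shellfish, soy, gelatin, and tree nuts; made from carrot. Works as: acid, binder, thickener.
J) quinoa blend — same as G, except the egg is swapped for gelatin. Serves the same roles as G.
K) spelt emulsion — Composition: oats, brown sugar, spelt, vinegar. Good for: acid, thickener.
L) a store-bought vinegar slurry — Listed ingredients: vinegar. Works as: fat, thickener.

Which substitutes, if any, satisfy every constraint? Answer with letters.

A: has prawn, so not vegetarian — out
B: no soy, no tree nuts — OK
C: all constraints satisfied — OK
D: has honey, so not no-added-sugar; has walnut, so not tree-nut-free — no
E: has cod, so not vegetarian; has honey, so not no-added-sugar (and 1 more) — out
F: has hazelnut, so not tree-nut-free — no
G: nothing on the exclusion list — valid
H: no tree nuts, no soy — OK
I: no tree nuts, no-added-sugar — valid
J: has gelatin, so not vegetarian — out
K: has brown sugar, so not no-added-sugar — reject
L: nothing on the exclusion list — valid

B, C, G, H, I, L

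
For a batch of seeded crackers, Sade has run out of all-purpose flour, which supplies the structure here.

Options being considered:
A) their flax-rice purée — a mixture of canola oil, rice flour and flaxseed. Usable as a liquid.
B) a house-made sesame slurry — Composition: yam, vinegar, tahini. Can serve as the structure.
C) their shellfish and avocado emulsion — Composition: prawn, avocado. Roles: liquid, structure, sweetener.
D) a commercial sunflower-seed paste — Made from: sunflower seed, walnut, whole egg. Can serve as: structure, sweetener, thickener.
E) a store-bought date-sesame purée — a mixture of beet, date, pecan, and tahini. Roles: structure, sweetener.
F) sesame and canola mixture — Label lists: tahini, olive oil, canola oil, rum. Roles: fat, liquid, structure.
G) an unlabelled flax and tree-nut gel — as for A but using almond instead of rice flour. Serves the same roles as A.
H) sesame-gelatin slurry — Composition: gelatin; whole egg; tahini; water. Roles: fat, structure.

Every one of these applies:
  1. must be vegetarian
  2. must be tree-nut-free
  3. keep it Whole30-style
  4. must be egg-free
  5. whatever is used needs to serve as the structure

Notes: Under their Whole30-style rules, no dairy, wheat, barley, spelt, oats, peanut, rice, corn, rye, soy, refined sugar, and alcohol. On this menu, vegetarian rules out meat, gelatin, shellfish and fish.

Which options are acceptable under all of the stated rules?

A: not usable as a structure; has rice flour, so not Whole30-style — no
B: works as a structure, no egg, no tree nuts — OK
C: has prawn, so not vegetarian — out
D: has whole egg, so not egg-free; has walnut, so not tree-nut-free — out
E: has pecan, so not tree-nut-free — no
F: has rum, so not Whole30-style — no
G: not usable as a structure; has almond, so not tree-nut-free — reject
H: has gelatin, so not vegetarian; has whole egg, so not egg-free — out

B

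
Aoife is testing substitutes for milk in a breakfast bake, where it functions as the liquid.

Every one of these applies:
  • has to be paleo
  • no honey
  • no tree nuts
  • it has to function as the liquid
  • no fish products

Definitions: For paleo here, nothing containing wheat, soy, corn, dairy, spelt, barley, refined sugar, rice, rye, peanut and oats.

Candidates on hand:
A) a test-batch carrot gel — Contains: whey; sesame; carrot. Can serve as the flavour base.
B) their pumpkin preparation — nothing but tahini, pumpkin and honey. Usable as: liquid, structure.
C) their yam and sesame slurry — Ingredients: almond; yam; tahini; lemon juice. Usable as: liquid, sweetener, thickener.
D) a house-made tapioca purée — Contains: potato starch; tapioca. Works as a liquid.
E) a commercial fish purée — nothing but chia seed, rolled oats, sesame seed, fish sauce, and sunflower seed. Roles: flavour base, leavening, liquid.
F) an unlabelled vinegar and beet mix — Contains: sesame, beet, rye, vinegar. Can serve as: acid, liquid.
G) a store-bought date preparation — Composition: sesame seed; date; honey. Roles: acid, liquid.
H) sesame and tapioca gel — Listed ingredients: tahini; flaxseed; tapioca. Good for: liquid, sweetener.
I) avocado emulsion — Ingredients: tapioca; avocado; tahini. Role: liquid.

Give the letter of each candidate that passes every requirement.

A: not usable as a liquid; has whey, so not paleo — no
B: has honey, so not honey-free — reject
C: has almond, so not tree-nut-free — reject
D: every rule checks out — keep
E: has rolled oats, so not paleo; has fish sauce, so not fish-free — reject
F: has rye, so not paleo — out
G: has honey, so not honey-free — no
H: every rule checks out — valid
I: only tahini, avocado, and tapioca; none excluded — OK

D, H, I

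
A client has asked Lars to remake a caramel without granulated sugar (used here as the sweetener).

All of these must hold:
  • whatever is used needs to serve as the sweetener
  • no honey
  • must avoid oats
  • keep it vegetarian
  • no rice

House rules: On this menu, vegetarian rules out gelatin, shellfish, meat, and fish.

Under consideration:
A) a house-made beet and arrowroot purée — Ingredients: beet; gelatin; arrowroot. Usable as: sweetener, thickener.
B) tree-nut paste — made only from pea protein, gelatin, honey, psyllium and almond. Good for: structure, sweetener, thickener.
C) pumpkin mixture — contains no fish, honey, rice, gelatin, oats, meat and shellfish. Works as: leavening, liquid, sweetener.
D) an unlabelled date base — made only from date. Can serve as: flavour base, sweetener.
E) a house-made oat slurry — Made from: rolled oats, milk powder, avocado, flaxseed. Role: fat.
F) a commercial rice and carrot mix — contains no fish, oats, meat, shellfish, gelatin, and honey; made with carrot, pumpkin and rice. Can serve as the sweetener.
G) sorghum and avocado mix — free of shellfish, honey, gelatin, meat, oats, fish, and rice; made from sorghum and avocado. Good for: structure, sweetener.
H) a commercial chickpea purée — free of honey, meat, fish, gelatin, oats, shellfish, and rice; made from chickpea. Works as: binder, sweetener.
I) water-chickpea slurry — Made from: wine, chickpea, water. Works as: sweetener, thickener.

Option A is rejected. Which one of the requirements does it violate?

usable as a sweetener: satisfied
vegetarian: has gelatin — fails
honey-free: satisfied
oat-free: satisfied
rice-free: satisfied

vegetarian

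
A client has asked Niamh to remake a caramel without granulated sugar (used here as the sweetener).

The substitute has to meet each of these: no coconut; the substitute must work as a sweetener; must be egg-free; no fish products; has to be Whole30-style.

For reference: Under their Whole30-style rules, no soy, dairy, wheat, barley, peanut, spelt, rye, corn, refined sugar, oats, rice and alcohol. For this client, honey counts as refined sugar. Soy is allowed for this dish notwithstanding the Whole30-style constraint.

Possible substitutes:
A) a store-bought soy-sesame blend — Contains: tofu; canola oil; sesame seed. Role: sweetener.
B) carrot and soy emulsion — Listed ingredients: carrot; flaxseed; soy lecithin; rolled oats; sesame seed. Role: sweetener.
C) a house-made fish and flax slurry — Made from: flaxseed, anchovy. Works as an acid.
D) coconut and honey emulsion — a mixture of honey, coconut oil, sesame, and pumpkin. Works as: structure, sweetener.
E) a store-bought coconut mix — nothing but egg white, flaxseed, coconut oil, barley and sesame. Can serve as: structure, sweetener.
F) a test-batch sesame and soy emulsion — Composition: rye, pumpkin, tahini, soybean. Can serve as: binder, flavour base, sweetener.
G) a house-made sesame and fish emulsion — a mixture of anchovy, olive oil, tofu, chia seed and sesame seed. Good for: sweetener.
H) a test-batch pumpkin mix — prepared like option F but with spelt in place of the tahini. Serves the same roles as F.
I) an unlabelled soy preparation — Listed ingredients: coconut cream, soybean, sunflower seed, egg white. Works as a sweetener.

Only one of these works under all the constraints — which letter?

A

A: soy is permitted under the Whole30-style carve-out; nothing else excluded — valid
B: has rolled oats, so not Whole30-style — out
C: not usable as a sweetener; has anchovy, so not fish-free — no
D: has honey, so not Whole30-style; has coconut oil, so not coconut-free — no
E: has barley, so not Whole30-style; has coconut oil, so not coconut-free (and 1 more) — no
F: has rye, so not Whole30-style — reject
G: has anchovy, so not fish-free — reject
H: has rye, so not Whole30-style — reject
I: has coconut cream, so not coconut-free; has egg white, so not egg-free — out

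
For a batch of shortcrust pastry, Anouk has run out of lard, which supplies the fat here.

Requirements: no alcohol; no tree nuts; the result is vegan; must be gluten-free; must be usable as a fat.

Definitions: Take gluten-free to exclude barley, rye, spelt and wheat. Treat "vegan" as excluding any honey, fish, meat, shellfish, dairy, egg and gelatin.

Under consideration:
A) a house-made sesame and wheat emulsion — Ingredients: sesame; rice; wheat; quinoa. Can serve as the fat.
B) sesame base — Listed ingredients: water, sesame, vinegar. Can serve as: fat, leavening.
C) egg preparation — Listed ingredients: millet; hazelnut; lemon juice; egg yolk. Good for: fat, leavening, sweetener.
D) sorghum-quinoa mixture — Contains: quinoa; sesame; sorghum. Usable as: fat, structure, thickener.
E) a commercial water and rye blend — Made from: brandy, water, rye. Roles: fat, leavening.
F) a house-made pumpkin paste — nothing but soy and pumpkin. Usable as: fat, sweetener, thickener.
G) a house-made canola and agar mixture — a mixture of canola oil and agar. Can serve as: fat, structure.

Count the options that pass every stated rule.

4

A: has wheat, so not gluten-free — no
B: only sesame, vinegar, and water; none excluded — keep
C: has egg yolk, so not vegan; has hazelnut, so not tree-nut-free — reject
D: nothing on the exclusion list — OK
E: has rye, so not gluten-free; has brandy, so not alcohol-free — no
F: all constraints satisfied — OK
G: works as a fat, gluten-free, vegan — OK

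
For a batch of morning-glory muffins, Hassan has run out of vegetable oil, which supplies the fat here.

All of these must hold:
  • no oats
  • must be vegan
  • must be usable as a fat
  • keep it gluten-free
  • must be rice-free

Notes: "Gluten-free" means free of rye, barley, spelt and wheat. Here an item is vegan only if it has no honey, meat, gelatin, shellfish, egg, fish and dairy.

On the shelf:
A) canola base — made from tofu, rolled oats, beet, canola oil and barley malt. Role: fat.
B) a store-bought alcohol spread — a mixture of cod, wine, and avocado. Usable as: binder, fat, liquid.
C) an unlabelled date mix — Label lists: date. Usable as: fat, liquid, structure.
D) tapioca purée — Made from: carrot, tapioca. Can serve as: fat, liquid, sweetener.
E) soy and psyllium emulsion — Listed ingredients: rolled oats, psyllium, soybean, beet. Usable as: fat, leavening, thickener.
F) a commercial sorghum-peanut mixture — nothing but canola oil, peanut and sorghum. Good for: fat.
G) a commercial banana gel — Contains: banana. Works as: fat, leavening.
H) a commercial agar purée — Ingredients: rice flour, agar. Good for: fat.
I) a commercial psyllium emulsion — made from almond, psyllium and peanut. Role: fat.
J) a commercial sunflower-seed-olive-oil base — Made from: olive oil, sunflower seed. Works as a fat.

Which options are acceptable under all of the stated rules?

A: has barley malt, so not gluten-free; has rolled oats, so not oat-free — out
B: has cod, so not vegan — out
C: gluten-free, no oats — keep
D: only tapioca and carrot; none excluded — keep
E: has rolled oats, so not oat-free — out
F: nothing on the exclusion list — valid
G: works as a fat, no rice, vegan — keep
H: has rice flour, so not rice-free — out
I: works as a fat, vegan, no oats — valid
J: all constraints satisfied — OK

C, D, F, G, I, J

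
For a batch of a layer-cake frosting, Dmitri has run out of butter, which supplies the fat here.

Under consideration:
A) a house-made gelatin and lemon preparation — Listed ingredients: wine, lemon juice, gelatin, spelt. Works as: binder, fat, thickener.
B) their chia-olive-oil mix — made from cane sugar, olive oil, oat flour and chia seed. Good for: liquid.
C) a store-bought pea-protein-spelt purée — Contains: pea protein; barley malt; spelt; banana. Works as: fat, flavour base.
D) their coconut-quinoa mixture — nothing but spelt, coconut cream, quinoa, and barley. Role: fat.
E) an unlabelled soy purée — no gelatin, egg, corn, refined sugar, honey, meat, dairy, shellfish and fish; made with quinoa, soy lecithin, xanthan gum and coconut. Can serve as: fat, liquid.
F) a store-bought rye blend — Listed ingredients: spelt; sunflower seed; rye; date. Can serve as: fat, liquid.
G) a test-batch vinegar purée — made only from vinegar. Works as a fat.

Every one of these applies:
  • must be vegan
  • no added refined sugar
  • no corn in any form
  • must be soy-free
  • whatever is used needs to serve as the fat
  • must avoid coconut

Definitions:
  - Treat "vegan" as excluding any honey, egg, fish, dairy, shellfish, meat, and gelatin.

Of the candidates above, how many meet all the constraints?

A: has gelatin, so not vegan — out
B: not usable as a fat; has cane sugar, so not no-added-sugar — reject
C: barley malt and spelt etc. — none of it excluded — valid
D: has coconut cream, so not coconut-free — out
E: has coconut, so not coconut-free; has soy lecithin, so not soy-free — out
F: rye and spelt etc. — none of it excluded — valid
G: every rule checks out — keep

3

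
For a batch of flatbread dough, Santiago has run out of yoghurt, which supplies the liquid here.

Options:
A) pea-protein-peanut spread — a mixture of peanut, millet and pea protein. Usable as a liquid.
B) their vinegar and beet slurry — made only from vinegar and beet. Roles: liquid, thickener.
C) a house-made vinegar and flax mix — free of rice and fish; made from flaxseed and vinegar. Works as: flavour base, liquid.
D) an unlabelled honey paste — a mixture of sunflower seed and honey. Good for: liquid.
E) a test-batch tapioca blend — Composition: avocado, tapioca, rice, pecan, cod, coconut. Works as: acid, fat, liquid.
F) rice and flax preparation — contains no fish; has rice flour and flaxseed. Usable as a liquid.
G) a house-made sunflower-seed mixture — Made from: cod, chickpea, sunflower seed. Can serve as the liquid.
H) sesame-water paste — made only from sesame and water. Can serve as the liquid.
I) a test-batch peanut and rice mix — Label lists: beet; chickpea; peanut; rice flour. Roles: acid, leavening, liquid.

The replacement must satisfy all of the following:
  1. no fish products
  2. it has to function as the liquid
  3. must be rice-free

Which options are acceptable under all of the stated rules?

A, B, C, D, H

A: all constraints satisfied — valid
B: works as a liquid, no rice, no fish — valid
C: no fish, no rice — valid
D: works as a liquid, no fish, no rice — keep
E: has cod, so not fish-free; has rice, so not rice-free — out
F: has rice flour, so not rice-free — no
G: has cod, so not fish-free — no
H: every rule checks out — keep
I: has rice flour, so not rice-free — reject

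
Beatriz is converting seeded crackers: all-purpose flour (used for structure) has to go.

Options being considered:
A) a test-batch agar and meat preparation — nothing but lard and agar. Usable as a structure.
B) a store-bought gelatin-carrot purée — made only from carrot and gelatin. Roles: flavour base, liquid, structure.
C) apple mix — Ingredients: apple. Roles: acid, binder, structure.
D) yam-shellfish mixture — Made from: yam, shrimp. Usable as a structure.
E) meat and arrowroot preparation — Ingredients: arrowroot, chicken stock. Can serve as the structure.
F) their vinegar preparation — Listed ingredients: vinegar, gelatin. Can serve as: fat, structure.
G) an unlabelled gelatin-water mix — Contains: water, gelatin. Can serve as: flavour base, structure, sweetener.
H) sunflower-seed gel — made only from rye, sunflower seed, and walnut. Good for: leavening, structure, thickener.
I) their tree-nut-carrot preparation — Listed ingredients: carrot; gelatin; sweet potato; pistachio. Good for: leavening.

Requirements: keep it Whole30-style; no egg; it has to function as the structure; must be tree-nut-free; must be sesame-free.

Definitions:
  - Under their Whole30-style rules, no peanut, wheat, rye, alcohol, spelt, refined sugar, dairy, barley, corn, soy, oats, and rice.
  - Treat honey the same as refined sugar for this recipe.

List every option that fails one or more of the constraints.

H, I

A: works as a structure, no egg, no sesame — keep
B: works as a structure, no sesame, Whole30-style — valid
C: only apple; none excluded — OK
D: only shrimp and yam; none excluded — valid
E: only chicken stock and arrowroot; none excluded — valid
F: every rule checks out — keep
G: all constraints satisfied — keep
H: has rye, so not Whole30-style; has walnut, so not tree-nut-free — out
I: not usable as a structure; has pistachio, so not tree-nut-free — no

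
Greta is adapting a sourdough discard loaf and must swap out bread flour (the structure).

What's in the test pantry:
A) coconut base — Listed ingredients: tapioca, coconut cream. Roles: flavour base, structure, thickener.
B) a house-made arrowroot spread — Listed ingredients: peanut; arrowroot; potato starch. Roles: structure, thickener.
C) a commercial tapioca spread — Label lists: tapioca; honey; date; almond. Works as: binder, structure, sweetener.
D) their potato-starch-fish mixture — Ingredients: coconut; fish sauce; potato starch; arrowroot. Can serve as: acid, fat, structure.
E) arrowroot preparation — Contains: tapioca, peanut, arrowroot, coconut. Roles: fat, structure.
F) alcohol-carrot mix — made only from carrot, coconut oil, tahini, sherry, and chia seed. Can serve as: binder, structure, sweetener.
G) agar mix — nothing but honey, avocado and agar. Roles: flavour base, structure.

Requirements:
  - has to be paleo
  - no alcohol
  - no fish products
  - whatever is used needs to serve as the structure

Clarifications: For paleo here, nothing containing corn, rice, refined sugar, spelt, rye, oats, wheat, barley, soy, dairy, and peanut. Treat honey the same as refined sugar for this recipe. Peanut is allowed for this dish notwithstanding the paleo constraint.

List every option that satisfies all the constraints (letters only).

A: paleo, no alcohol — OK
B: peanut is permitted under the paleo carve-out; nothing else excluded — OK
C: has honey, so not paleo — no
D: has fish sauce, so not fish-free — reject
E: peanut is permitted under the paleo carve-out; nothing else excluded — valid
F: has sherry, so not alcohol-free — out
G: has honey, so not paleo — no

A, B, E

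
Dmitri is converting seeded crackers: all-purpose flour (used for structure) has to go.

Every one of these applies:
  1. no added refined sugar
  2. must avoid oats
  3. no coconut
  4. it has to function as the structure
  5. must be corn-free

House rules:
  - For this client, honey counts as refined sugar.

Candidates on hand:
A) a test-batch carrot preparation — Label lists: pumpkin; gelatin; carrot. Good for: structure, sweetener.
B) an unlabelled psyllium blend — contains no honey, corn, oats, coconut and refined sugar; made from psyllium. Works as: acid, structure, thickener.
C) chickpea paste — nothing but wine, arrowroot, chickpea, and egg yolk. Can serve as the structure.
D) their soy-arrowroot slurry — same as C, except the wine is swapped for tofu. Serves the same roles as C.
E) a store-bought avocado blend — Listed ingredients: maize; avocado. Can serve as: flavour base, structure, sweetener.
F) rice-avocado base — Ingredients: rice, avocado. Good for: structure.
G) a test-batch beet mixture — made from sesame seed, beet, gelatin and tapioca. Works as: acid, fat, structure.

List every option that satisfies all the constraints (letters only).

A: only gelatin, carrot, and pumpkin; none excluded — keep
B: works as a structure, no corn, no coconut — valid
C: every rule checks out — keep
D: nothing on the exclusion list — valid
E: has maize, so not corn-free — reject
F: all constraints satisfied — OK
G: gelatin and sesame seed etc. — none of it excluded — OK

A, B, C, D, F, G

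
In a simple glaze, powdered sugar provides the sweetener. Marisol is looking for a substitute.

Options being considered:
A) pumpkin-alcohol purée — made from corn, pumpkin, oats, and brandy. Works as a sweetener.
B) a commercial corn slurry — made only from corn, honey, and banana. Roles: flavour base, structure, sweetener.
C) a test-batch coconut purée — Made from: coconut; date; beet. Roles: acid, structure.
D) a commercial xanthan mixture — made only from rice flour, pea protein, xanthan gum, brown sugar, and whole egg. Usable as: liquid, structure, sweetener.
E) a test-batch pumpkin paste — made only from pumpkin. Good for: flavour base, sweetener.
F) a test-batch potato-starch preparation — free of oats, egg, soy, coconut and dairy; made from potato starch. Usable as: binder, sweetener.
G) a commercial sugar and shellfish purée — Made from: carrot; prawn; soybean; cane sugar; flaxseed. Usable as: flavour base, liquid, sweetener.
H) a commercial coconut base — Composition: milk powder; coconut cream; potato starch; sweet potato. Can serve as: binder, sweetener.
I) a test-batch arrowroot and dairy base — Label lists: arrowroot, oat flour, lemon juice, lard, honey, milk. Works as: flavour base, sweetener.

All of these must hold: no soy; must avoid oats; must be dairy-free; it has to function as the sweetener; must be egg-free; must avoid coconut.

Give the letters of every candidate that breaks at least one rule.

A: has oats, so not oat-free — reject
B: only corn, honey, and banana; none excluded — keep
C: not usable as a sweetener; has coconut, so not coconut-free — no
D: has whole egg, so not egg-free — no
E: works as a sweetener, no soy, no oats — keep
F: nothing on the exclusion list — keep
G: has soybean, so not soy-free — no
H: has coconut cream, so not coconut-free; has milk powder, so not dairy-free — no
I: has oat flour, so not oat-free; has milk, so not dairy-free — reject

A, C, D, G, H, I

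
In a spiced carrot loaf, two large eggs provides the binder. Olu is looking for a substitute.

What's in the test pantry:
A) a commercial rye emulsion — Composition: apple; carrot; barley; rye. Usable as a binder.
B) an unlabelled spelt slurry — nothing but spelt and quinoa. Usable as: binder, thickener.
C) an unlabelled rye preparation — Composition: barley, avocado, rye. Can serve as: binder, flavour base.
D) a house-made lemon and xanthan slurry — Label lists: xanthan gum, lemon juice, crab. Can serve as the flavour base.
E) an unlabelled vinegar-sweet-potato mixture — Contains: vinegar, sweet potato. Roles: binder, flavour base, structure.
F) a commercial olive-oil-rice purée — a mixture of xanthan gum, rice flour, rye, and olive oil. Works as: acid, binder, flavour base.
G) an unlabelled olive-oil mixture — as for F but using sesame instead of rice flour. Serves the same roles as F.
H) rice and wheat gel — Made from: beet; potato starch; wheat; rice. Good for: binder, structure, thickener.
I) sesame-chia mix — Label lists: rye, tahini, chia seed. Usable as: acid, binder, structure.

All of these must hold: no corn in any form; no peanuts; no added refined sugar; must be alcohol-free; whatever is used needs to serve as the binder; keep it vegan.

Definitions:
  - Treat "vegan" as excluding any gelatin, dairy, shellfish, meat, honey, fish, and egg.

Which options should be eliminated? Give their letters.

A: barley and rye etc. — none of it excluded — keep
B: all constraints satisfied — OK
C: every rule checks out — valid
D: not usable as a binder; has crab, so not vegan — out
E: nothing on the exclusion list — keep
F: rice flour and rye etc. — none of it excluded — valid
G: rye and sesame etc. — none of it excluded — OK
H: no refined sugar, no alcohol — keep
I: only rye, tahini and chia seed; none excluded — keep

D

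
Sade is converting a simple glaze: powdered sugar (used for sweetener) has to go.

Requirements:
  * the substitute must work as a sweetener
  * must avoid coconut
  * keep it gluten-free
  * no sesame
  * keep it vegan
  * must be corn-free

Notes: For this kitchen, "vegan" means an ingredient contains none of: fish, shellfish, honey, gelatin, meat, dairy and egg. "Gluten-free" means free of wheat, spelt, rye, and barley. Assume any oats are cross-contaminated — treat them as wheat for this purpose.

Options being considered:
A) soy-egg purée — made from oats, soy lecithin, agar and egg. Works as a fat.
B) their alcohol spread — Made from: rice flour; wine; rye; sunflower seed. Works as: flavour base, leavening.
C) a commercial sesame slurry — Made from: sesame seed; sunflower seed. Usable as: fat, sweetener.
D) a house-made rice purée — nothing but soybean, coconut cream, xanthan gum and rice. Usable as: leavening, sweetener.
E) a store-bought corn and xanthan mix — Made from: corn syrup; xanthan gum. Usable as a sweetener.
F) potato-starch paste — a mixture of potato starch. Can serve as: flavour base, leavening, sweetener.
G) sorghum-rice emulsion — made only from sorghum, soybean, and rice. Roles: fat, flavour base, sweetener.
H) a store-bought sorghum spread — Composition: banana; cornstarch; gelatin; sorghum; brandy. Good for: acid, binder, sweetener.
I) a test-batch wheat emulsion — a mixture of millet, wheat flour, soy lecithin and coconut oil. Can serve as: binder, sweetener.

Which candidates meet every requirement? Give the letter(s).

F, G

A: not usable as a sweetener; has egg, so not vegan (and 1 more) — out
B: not usable as a sweetener; has rye, so not gluten-free — out
C: has sesame seed, so not sesame-free — reject
D: has coconut cream, so not coconut-free — no
E: has corn syrup, so not corn-free — reject
F: only potato starch; none excluded — keep
G: nothing on the exclusion list — valid
H: has gelatin, so not vegan; has cornstarch, so not corn-free — reject
I: has wheat flour, so not gluten-free; has coconut oil, so not coconut-free — no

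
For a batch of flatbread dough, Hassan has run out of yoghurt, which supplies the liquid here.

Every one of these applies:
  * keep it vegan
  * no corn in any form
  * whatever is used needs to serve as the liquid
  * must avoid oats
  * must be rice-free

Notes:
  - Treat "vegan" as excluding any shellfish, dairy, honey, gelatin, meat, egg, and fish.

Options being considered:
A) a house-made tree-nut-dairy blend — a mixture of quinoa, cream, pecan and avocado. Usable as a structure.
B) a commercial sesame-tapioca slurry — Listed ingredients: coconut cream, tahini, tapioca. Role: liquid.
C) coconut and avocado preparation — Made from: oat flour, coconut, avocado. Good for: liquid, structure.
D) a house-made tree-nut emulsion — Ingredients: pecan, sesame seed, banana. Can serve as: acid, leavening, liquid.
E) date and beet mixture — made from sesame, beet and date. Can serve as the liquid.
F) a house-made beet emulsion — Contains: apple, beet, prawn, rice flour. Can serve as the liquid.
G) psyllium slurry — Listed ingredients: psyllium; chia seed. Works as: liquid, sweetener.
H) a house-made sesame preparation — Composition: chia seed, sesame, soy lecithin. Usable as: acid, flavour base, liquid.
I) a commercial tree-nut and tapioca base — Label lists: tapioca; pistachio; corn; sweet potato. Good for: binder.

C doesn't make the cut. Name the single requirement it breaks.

oat-free

usable as a liquid: satisfied
vegan: satisfied
oat-free: has oat flour — fails
rice-free: satisfied
corn-free: satisfied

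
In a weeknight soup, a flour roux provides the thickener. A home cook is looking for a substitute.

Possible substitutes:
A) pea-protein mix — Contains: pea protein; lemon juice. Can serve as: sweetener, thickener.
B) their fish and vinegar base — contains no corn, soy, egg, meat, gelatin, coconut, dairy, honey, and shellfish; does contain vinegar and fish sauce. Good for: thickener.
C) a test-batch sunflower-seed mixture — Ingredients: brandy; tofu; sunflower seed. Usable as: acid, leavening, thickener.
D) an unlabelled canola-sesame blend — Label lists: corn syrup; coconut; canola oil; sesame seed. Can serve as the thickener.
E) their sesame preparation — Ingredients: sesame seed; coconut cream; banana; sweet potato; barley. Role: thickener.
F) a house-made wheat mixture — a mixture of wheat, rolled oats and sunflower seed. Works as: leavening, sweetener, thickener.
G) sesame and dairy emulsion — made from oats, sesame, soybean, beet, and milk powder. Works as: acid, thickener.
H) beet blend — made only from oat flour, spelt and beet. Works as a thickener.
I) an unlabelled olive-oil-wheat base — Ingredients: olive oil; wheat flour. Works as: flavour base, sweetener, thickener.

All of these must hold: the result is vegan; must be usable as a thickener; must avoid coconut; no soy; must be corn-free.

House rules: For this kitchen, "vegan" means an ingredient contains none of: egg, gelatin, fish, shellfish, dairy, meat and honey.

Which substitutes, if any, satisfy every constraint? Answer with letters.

A: no coconut, vegan — OK
B: has fish sauce, so not vegan — out
C: has tofu, so not soy-free — reject
D: has corn syrup, so not corn-free; has coconut, so not coconut-free — reject
E: has coconut cream, so not coconut-free — no
F: only rolled oats, wheat, and sunflower seed; none excluded — OK
G: has milk powder, so not vegan; has soybean, so not soy-free — no
H: works as a thickener, no soy, no coconut — OK
I: no coconut, vegan — keep

A, F, H, I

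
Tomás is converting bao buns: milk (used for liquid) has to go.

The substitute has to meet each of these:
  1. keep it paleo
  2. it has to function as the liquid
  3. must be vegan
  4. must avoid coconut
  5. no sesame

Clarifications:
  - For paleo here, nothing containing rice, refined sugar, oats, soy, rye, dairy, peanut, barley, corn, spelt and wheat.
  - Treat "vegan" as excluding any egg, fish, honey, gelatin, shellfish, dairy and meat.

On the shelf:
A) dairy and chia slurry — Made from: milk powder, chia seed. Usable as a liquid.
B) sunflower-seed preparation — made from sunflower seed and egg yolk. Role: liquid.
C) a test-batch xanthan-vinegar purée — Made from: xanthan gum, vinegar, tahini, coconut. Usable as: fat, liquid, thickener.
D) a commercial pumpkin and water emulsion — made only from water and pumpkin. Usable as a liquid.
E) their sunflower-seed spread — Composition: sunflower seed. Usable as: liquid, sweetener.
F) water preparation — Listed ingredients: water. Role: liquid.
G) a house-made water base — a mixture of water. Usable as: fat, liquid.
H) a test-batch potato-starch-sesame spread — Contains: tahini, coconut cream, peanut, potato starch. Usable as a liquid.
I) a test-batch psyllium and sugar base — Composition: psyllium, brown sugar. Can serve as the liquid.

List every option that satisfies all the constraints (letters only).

D, E, F, G

A: has milk powder, so not paleo; has milk powder, so not vegan — out
B: has egg yolk, so not vegan — out
C: has coconut, so not coconut-free; has tahini, so not sesame-free — out
D: only water and pumpkin; none excluded — keep
E: no sesame, vegan — keep
F: only water; none excluded — OK
G: works as a liquid, no coconut, vegan — keep
H: has peanut, so not paleo; has coconut cream, so not coconut-free (and 1 more) — out
I: has brown sugar, so not paleo — no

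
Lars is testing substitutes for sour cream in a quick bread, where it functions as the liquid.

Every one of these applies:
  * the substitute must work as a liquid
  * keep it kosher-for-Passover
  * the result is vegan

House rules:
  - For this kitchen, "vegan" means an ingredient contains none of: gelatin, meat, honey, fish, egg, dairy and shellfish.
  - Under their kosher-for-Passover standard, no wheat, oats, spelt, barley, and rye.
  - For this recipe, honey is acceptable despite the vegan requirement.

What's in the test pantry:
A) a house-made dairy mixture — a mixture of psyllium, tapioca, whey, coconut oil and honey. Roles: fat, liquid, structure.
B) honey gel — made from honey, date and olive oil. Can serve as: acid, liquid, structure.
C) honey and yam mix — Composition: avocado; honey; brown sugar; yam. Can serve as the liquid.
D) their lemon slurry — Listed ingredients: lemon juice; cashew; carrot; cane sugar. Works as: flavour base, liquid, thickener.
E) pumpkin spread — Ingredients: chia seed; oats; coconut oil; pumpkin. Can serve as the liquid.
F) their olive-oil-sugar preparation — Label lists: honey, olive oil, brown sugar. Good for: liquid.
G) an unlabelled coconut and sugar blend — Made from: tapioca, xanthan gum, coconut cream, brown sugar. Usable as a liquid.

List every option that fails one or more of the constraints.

A: has whey, so not vegan — no
B: honey is permitted under the vegan carve-out; nothing else excluded — valid
C: honey is permitted under the vegan carve-out; nothing else excluded — OK
D: cane sugar and cashew etc. — none of it excluded — valid
E: has oats, so not kosher-for-Passover — out
F: honey is permitted under the vegan carve-out; nothing else excluded — keep
G: coconut cream and brown sugar etc. — none of it excluded — keep

A, E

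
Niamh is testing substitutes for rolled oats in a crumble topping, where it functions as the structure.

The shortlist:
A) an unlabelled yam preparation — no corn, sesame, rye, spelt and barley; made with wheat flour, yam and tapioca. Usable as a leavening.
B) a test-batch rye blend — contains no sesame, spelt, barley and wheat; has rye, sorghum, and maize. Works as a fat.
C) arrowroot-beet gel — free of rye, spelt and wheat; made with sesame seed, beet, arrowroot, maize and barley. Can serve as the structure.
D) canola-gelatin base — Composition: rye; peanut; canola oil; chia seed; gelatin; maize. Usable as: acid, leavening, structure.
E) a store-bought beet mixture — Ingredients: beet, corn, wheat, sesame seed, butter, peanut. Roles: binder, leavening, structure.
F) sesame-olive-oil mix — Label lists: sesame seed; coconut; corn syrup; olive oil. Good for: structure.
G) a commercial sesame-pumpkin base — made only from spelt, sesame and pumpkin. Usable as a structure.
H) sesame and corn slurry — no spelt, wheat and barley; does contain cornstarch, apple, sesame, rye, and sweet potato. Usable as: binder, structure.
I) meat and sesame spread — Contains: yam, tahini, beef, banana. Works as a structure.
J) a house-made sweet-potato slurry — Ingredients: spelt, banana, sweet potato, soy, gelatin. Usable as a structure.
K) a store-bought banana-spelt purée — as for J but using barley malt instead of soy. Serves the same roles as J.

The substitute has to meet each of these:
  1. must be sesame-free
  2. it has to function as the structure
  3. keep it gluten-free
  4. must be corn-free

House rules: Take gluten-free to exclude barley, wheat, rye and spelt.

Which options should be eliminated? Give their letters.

A: not usable as a structure; has wheat flour, so not gluten-free — no
B: not usable as a structure; has rye, so not gluten-free (and 1 more) — reject
C: has barley, so not gluten-free; has maize, so not corn-free (and 1 more) — no
D: has rye, so not gluten-free; has maize, so not corn-free — no
E: has wheat, so not gluten-free; has corn, so not corn-free (and 1 more) — out
F: has corn syrup, so not corn-free; has sesame seed, so not sesame-free — out
G: has spelt, so not gluten-free; has sesame, so not sesame-free — no
H: has rye, so not gluten-free; has cornstarch, so not corn-free (and 1 more) — no
I: has tahini, so not sesame-free — reject
J: has spelt, so not gluten-free — reject
K: has barley malt, so not gluten-free — reject

A, B, C, D, E, F, G, H, I, J, K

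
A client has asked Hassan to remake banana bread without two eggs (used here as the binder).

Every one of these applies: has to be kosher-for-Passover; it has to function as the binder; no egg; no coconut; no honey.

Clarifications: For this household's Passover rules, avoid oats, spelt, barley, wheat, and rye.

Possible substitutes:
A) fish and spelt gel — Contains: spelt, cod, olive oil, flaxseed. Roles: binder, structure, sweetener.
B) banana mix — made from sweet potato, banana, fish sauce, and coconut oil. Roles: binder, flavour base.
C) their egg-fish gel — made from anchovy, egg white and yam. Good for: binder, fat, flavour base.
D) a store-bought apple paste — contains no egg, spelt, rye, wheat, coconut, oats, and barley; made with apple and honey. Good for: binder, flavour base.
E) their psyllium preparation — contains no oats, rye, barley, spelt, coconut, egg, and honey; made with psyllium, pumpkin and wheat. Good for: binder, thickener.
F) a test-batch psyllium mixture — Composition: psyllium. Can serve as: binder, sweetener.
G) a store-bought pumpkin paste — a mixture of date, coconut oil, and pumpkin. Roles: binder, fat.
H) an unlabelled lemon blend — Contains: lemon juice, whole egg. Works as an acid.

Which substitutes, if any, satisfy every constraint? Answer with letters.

A: has spelt, so not kosher-for-Passover — no
B: has coconut oil, so not coconut-free — no
C: has egg white, so not egg-free — out
D: has honey, so not honey-free — reject
E: has wheat, so not kosher-for-Passover — out
F: all constraints satisfied — OK
G: has coconut oil, so not coconut-free — out
H: not usable as a binder; has whole egg, so not egg-free — out

F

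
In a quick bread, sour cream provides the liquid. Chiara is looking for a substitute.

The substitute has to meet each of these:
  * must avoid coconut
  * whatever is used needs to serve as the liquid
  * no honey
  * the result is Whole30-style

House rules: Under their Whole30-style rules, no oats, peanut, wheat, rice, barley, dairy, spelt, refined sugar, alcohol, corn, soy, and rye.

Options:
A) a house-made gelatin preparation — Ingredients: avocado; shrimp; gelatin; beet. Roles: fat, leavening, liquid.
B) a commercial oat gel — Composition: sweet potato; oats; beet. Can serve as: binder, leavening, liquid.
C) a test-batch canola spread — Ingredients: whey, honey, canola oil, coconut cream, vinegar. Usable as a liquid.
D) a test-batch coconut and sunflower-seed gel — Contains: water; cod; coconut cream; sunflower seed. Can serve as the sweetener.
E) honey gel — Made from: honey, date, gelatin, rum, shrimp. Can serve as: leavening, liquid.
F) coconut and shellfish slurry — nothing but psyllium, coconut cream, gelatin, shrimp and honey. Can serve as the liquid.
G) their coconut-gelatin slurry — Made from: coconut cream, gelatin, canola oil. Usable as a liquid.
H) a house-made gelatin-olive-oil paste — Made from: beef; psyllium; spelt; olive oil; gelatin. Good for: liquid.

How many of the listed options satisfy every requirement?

1

A: gelatin and shrimp etc. — none of it excluded — OK
B: has oats, so not Whole30-style — reject
C: has whey, so not Whole30-style; has honey, so not honey-free (and 1 more) — out
D: not usable as a liquid; has coconut cream, so not coconut-free — reject
E: has rum, so not Whole30-style; has honey, so not honey-free — reject
F: has honey, so not honey-free; has coconut cream, so not coconut-free — reject
G: has coconut cream, so not coconut-free — reject
H: has spelt, so not Whole30-style — no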